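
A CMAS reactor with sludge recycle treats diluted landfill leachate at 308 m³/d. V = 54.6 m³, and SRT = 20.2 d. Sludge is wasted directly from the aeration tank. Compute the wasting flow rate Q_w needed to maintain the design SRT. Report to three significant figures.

Q_w ≈ 2.70 m³/d

For wasting at MLVSS concentration, Q_w = V/θ_c = 54.60/20.2 = 2.703 m³/d.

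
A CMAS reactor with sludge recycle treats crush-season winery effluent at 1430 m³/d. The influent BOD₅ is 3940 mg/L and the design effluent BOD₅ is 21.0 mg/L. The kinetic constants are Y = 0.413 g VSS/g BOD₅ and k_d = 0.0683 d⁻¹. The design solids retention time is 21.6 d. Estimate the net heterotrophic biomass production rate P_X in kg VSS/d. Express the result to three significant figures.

P_X ≈ 935 kg VSS/d

The observed yield is Y_obs = Y/(1 + k_d·θ_c) = 0.413 / (1 + 0.0683 × 21.6) = 0.413 / 2.475 = 0.1668 g VSS per g BOD₅ removed.
ΔS = 3940 − 21.0 = 3919 mg/L, so the substrate removal rate is 1430 × 3919/1000 = 5604 kg BOD₅/d.
P_X = Y_obs · Q(S₀ − S) = 0.1668 × 5604 = 935.1 kg VSS/d.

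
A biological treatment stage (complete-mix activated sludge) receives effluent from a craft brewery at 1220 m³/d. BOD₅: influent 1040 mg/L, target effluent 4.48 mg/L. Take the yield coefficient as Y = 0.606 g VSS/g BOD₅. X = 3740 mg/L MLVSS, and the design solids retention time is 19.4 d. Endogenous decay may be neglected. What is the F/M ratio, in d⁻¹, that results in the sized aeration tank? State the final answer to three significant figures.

F/M ≈ 0.0854 d⁻¹

Biomass mass balance (decay neglected): V·X = Y·Q·(S₀ − S)·θ_c, so V = 0.606 × 1220 × (1040 − 4.48) × 19.4 / 3740 = 3971 m³.
F/M = Q·S₀ / (V·X) = 1220 × 1040 / (3971 × 3740) = 0.08543 g BOD₅·(g VSS·d)⁻¹.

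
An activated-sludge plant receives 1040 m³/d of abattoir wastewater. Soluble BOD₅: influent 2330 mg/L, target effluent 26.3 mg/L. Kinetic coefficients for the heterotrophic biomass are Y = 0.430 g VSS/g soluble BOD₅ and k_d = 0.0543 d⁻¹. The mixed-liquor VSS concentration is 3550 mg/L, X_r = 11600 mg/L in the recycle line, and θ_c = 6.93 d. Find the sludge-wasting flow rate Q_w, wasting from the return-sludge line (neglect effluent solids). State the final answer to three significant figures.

Q_w ≈ 64.5 m³/d

From the SRT design equation V = Y Q (S₀−S) θ_c / [X (1 + k_d θ_c)] = 0.430 × 1040 × (2330 − 26.3) × 6.93 / [3550 × (1 + 0.0543 × 6.93)] = 7.14×10^6 / 4886 = 1461 m³.
Wasting from the return line (neglecting effluent solids): Q_w = V·X / (θ_c·X_r) = 1461 × 3550 / (6.93 × 11600) = 64.53 m³/d.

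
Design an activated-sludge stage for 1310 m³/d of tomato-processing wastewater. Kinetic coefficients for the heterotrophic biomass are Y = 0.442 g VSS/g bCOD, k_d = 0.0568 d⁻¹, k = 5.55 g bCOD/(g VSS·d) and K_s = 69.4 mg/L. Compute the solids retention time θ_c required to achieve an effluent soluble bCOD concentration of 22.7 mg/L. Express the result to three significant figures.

At the target effluent, Y k S/(K_s+S) = 0.442×5.55×22.7/92.10 = 0.6046 d⁻¹.
Then 1/θ_c = μ − k_d = 0.6046 − 0.0568 = 0.5478 d⁻¹, giving θ_c = 1.825 d.

θ_c ≈ 1.83 d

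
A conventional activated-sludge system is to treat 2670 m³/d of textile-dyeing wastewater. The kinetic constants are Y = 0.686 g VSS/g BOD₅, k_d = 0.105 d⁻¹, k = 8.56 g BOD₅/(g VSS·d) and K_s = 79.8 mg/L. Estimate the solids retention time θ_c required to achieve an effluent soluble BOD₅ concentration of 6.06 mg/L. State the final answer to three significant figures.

At the target effluent, Y k S/(K_s+S) = 0.686×8.56×6.06/85.86 = 0.4145 d⁻¹.
θ_c = 1/(μ − k_d) = 1/(0.4145 − 0.105) = 1/0.3095 = 3.231 d.

θ_c ≈ 3.23 d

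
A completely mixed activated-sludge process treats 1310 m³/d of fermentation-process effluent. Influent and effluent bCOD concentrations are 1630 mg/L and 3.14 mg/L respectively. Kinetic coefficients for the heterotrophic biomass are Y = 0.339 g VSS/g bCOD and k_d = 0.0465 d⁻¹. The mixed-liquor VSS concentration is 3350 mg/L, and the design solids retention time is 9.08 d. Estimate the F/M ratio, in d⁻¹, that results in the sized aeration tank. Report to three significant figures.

Steady-state biomass mass balance: V·X·(1 + k_d·θ_c) = Y·Q·(S₀ − S)·θ_c, so V = 0.339 × 1310 × (1630 − 3.14) × 9.08 / [3350 × (1 + 0.0465 × 9.08)] = 6.56×10^6 / 4764 = 1377 m³.
F/M = applied load / biomass = Q·S₀/(V·X) = 1310 × 1630 / (1377 × 3350) = 0.4629 d⁻¹.

F/M ≈ 0.463 d⁻¹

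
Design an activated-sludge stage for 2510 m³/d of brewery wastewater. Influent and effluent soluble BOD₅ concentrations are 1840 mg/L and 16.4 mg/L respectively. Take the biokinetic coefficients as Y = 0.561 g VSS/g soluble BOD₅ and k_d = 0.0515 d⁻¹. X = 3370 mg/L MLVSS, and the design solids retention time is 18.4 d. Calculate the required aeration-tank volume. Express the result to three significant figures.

V ≈ 7200 m³

Steady-state biomass mass balance: V·X·(1 + k_d·θ_c) = Y·Q·(S₀ − S)·θ_c, so V = 0.561 × 2510 × (1840 − 16.4) × 18.4 / [3370 × (1 + 0.0515 × 18.4)] = 4.72×10^7 / 6563 = 7199 m³.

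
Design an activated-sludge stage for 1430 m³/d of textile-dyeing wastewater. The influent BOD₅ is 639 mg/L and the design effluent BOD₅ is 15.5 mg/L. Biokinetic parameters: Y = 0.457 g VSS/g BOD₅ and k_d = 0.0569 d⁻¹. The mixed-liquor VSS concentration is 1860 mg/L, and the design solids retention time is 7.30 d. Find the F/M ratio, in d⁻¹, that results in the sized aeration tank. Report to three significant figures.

F/M ≈ 0.435 d⁻¹

Rearranging the biomass balance for a CMAS with decay, V = Y·Q·ΔS·θ_c / [X·(1+k_d θ_c)] = 0.457 × 1430 × (639 − 15.5) × 7.30 / [1860 × (1 + 0.0569 × 7.30)] = 2.97×10^6 / 2633 = 1130 m³.
F/M = applied load / biomass = Q·S₀/(V·X) = 1430 × 639 / (1130 × 1860) = 0.4348 d⁻¹.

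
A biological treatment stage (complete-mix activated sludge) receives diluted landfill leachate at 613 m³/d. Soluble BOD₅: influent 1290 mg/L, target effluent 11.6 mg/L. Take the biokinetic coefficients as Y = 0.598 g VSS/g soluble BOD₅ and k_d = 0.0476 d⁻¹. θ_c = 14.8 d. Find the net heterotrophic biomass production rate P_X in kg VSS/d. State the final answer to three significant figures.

Y_obs = Y / (1 + k_d θ_c) = 0.598 / (1 + 0.0476 × 14.8) = 0.598 / 1.704 = 0.3508.
Substrate removed = Q·(S₀ − S) = 613 m³/d × (1290 − 11.6) g/m³ = 7.84×10^5 g/d = 783.7 kg/d.
So the net sludge growth is P_X = 0.3508 × 783.7 = 274.9 kg VSS/d.

P_X ≈ 275 kg VSS/d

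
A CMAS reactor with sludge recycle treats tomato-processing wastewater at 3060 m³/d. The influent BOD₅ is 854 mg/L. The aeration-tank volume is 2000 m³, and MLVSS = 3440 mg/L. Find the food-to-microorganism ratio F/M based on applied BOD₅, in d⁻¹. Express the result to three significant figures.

F/M ≈ 0.380 d⁻¹

F/M = applied load / biomass = Q·S₀/(V·X) = 3060 × 854 / (2000 × 3440) = 0.3798 d⁻¹.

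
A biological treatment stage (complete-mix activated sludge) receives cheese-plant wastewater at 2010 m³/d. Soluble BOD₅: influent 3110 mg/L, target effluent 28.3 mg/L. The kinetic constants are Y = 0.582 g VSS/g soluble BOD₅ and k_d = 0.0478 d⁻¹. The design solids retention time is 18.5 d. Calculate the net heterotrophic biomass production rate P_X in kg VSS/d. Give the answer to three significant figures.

P_X ≈ 1910 kg VSS/d

Correct the yield for decay: Y_obs = Y/(1 + k_d θ_c) = 0.582 / (1 + 0.0478 × 18.5) = 0.582 / 1.884 = 0.3089.
Q·(S₀ − S) = 2010 × (3110 − 28.3) × 10⁻³ = 6194 kg/d removed.
Net biomass production P_X = Y_obs × Q·(S₀ − S) = 0.3089 × 6194 = 1913 kg VSS/d.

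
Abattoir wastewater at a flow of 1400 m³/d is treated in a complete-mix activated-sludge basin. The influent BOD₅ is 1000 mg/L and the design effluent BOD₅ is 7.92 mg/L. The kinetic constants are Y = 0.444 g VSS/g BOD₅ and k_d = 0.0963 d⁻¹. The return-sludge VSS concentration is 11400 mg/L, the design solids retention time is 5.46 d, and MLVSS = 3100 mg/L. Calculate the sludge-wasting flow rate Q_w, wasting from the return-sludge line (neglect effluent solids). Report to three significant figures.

Q_w ≈ 35.5 m³/d

From the SRT design equation V = Y Q (S₀−S) θ_c / [X (1 + k_d θ_c)] = 0.444 × 1400 × (1000 − 7.92) × 5.46 / [3100 × (1 + 0.0963 × 5.46)] = 3.37×10^6 / 4730 = 711.9 m³.
Q_w = (V·X)/(θ_c X_r) = 711.9 × 3100 / (5.46 × 11400) = 35.45 m³/d.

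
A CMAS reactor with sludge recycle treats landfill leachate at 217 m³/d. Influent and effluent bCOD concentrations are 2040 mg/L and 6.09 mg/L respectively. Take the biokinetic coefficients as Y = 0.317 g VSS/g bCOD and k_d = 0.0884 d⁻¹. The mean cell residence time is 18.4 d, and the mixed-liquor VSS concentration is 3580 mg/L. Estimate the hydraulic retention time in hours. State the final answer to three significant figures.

τ ≈ 30.3 h

Rearranging the biomass balance for a CMAS with decay, V = Y·Q·ΔS·θ_c / [X·(1+k_d θ_c)] = 0.317 × 217 × (2040 − 6.09) × 18.4 / [3580 × (1 + 0.0884 × 18.4)] = 2.57×10^6 / 9403 = 273.8 m³.
Hydraulic retention time τ = V/Q = 273.8 / 217 = 1.262 d = 30.28 h.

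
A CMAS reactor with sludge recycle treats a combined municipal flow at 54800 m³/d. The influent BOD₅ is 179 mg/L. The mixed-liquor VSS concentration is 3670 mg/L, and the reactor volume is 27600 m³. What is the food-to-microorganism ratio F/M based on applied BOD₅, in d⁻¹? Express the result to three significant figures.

F/M = applied load / biomass = Q·S₀/(V·X) = 54800 × 179 / (27600 × 3670) = 0.09684 d⁻¹.

F/M ≈ 0.0968 d⁻¹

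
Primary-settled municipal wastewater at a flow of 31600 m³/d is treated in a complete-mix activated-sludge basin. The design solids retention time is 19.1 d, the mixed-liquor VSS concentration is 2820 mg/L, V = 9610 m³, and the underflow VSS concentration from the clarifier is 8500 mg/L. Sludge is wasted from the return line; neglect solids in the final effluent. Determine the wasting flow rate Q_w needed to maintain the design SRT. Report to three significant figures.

Q_w ≈ 167 m³/d

Wasting from the return line (neglecting effluent solids): Q_w = V·X / (θ_c·X_r) = 9610 × 2820 / (19.1 × 8500) = 166.9 m³/d.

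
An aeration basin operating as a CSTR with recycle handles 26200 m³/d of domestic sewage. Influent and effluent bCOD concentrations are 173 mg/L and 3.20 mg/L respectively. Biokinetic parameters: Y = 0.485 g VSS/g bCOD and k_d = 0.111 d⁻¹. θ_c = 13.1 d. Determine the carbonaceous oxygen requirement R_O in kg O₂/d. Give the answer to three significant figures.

R_O ≈ 3200 kg O₂/d

Correct the yield for decay: Y_obs = Y/(1 + k_d θ_c) = 0.485 / (1 + 0.111 × 13.1) = 0.485 / 2.454 = 0.1976.
Substrate removed = Q·(S₀ − S) = 26200 m³/d × (173 − 3.20) g/m³ = 4.45×10^6 g/d = 4449 kg/d.
Biomass synthesised: P_X = Y_obs × 4449 = 879.2 kg VSS/d.
R_O = Q·(S₀ − S) − 1.42·P_X = 4449 − 1.42 × 879.2 = 3200 kg O₂/d.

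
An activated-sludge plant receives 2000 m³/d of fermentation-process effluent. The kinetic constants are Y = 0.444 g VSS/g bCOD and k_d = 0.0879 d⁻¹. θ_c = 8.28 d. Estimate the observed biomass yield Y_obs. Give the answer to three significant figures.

Y_obs = Y / (1 + k_d θ_c) = 0.444 / (1 + 0.0879 × 8.28) = 0.444 / 1.728 = 0.2570.

Y_obs ≈ 0.257 g VSS/g bCOD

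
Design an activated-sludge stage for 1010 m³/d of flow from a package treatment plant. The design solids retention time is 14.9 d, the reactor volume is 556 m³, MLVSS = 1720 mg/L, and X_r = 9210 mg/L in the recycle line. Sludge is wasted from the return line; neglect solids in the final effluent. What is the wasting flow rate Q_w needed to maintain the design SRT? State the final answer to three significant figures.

Wasting from the return line (neglecting effluent solids): Q_w = V·X / (θ_c·X_r) = 556.0 × 1720 / (14.9 × 9210) = 6.969 m³/d.

Q_w ≈ 6.97 m³/d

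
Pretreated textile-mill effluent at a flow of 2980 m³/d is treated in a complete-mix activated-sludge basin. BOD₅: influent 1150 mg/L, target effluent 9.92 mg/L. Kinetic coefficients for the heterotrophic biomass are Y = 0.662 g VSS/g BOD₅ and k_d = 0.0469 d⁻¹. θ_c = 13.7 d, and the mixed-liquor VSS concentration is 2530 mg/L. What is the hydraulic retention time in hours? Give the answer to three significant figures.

Steady-state biomass mass balance: V·X·(1 + k_d·θ_c) = Y·Q·(S₀ − S)·θ_c, so V = 0.662 × 2980 × (1150 − 9.92) × 13.7 / [2530 × (1 + 0.0469 × 13.7)] = 3.08×10^7 / 4156 = 7415 m³.
Hydraulic retention time τ = V/Q = 7415 / 2980 = 2.488 d = 59.72 h.

τ ≈ 59.7 h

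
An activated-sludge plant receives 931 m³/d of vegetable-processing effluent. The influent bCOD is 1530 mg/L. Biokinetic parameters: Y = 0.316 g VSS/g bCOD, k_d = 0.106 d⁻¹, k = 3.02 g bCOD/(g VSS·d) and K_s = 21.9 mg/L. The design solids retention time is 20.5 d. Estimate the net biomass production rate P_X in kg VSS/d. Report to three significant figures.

P_X ≈ 141 kg VSS/d

From the Monod/SRT balance for a CMAS, S = K_s·(1+k_d θ_c)/[θ_c·(Y k − k_d) − 1] = 21.9 × (1 + 0.106 × 20.5) / [20.5 × (0.316 × 3.02 − 0.106) − 1] = 69.49 / 16.39 = 4.240 mg/L.
Correct the yield for decay: Y_obs = Y/(1 + k_d θ_c) = 0.316 / (1 + 0.106 × 20.5) = 0.316 / 3.173 = 0.09959.
Mass of bCOD removed per day: Q(S₀ − S) = 931 × 1526 g/m³ = 1420 kg/d.
Net biomass production P_X = Y_obs × Q·(S₀ − S) = 0.09959 × 1420 = 141.5 kg VSS/d.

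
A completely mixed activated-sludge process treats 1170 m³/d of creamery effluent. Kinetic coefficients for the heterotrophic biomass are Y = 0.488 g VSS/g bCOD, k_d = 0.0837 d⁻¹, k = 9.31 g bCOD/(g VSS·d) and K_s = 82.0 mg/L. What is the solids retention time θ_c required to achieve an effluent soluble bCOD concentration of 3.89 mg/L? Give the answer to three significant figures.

θ_c ≈ 8.19 d

From 1/θ_c = Y·k·S/(K_s + S) − k_d: Y·k·S/(K_s+S) = 0.488 × 9.31 × 3.89 / (82.0 + 3.89) = 0.2058 d⁻¹.
θ_c = 1/(μ − k_d) = 1/(0.2058 − 0.0837) = 1/0.1221 = 8.192 d.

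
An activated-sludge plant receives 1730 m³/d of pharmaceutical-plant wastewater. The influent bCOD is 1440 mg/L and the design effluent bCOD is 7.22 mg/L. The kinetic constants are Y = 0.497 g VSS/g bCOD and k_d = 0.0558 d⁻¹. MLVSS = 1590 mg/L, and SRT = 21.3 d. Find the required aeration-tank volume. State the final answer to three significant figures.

Steady-state biomass mass balance: V·X·(1 + k_d·θ_c) = Y·Q·(S₀ − S)·θ_c, so V = 0.497 × 1730 × (1440 − 7.22) × 21.3 / [1590 × (1 + 0.0558 × 21.3)] = 2.62×10^7 / 3480 = 7541 m³.

V ≈ 7540 m³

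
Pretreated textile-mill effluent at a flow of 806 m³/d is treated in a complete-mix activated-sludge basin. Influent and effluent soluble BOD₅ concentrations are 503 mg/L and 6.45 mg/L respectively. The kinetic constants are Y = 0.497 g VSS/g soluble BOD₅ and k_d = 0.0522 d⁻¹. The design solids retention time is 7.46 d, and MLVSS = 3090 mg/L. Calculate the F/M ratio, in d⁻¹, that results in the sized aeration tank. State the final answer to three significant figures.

F/M ≈ 0.380 d⁻¹

Rearranging the biomass balance for a CMAS with decay, V = Y·Q·ΔS·θ_c / [X·(1+k_d θ_c)] = 0.497 × 806 × (503 − 6.45) × 7.46 / [3090 × (1 + 0.0522 × 7.46)] = 1.48×10^6 / 4293 = 345.6 m³.
F/M = Q·S₀ / (V·X) = 806 × 503 / (345.6 × 3090) = 0.3796 g soluble BOD₅·(g VSS·d)⁻¹.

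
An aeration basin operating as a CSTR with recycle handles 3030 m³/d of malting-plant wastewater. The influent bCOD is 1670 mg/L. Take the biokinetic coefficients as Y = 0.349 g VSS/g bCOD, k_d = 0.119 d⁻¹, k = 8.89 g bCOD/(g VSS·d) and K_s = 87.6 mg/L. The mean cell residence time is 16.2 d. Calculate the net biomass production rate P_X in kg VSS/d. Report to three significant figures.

For a completely mixed reactor with recycle the Lawrence–McCarty relation gives S = K_s·(1 + k_d·θ_c) / [θ_c·(Y·k − k_d) − 1] = 87.6 × (1 + 0.119 × 16.2) / [16.2 × (0.349 × 8.89 − 0.119) − 1] = 256.5 / 47.33 = 5.418 mg/L.
Observed yield with endogenous decay: Y_obs = Y / (1 + k_d·θ_c) = 0.349 / (1 + 0.119 × 16.2) = 0.349 / 2.928 = 0.1192 g VSS/g bCOD.
Substrate removed = Q·(S₀ − S) = 3030 m³/d × (1670 − 5.42) g/m³ = 5.04×10^6 g/d = 5044 kg/d.
P_X = Y_obs · Q(S₀ − S) = 0.1192 × 5044 = 601.2 kg VSS/d.

P_X ≈ 601 kg VSS/d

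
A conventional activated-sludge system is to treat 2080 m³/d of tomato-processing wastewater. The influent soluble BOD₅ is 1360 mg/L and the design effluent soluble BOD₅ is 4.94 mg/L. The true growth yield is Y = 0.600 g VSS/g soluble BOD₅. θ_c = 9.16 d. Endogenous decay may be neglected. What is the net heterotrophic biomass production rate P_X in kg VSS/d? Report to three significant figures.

P_X ≈ 1690 kg VSS/d

No decay correction is needed, so Y_obs = Y = 0.600.
ΔS = 1360 − 4.94 = 1355 mg/L, so the substrate removal rate is 2080 × 1355/1000 = 2819 kg soluble BOD₅/d.
P_X = Y_obs · Q(S₀ − S) = 0.6000 × 2819 = 1691 kg VSS/d.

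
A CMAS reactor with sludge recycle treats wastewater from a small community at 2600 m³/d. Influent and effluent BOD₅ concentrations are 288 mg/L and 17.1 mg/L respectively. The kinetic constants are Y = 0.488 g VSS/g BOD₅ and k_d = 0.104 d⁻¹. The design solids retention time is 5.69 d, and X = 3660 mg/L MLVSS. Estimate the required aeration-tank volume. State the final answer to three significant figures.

From the SRT design equation V = Y Q (S₀−S) θ_c / [X (1 + k_d θ_c)] = 0.488 × 2600 × (288 − 17.1) × 5.69 / [3660 × (1 + 0.104 × 5.69)] = 1.96×10^6 / 5826 = 335.7 m³.

V ≈ 336 m³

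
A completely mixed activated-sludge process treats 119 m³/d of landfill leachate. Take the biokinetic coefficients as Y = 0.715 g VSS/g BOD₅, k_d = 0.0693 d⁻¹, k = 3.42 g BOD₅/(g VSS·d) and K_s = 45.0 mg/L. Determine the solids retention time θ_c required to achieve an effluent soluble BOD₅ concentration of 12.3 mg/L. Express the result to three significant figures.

At the target effluent, Y k S/(K_s+S) = 0.715×3.42×12.3/57.30 = 0.5249 d⁻¹.
Then 1/θ_c = μ − k_d = 0.5249 − 0.0693 = 0.4556 d⁻¹, giving θ_c = 2.195 d.

θ_c ≈ 2.19 d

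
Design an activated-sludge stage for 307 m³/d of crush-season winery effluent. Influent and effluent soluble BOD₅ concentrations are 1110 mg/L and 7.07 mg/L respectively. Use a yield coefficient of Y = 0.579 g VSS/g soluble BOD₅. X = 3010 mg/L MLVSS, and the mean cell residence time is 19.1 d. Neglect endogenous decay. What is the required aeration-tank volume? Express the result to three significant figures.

V ≈ 1240 m³

Biomass mass balance (decay neglected): V·X = Y·Q·(S₀ − S)·θ_c, so V = 0.579 × 307 × (1110 − 7.07) × 19.1 / 3010 = 1244 m³.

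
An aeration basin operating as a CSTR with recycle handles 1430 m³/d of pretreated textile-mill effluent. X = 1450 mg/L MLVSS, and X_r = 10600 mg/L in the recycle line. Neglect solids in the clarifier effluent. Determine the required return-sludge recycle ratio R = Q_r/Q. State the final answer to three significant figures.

R ≈ 0.158

R = Q_r/Q = X/(X_r − X) = 1450 / (10600 − 1450) = 0.1585.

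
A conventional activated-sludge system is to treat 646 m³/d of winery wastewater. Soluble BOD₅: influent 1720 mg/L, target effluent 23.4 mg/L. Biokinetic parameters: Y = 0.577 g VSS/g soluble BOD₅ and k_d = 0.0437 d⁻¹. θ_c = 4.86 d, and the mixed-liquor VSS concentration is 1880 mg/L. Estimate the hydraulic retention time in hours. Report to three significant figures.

From the SRT design equation V = Y Q (S₀−S) θ_c / [X (1 + k_d θ_c)] = 0.577 × 646 × (1720 − 23.4) × 4.86 / [1880 × (1 + 0.0437 × 4.86)] = 3.07×10^6 / 2279 = 1348 m³.
HRT = V/Q = 1348 m³ / 646 m³·d⁻¹ = 2.087 d × 24 = 50.10 h.

τ ≈ 50.1 h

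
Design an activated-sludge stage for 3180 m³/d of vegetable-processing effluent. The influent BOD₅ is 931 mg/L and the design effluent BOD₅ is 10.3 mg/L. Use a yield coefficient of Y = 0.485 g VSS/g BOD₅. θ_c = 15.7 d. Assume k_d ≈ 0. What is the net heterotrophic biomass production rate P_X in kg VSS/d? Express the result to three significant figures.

P_X ≈ 1420 kg VSS/d

No decay correction is needed, so Y_obs = Y = 0.485.
Mass of BOD₅ removed per day: Q(S₀ − S) = 3180 × 920.7 g/m³ = 2928 kg/d.
P_X = Y_obs · Q(S₀ − S) = 0.4850 × 2928 = 1420 kg VSS/d.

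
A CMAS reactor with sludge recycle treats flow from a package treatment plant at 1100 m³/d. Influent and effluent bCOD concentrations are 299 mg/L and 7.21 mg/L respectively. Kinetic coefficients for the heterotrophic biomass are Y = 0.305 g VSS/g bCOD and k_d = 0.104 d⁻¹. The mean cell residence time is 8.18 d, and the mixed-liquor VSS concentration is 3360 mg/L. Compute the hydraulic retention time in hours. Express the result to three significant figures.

From the SRT design equation V = Y Q (S₀−S) θ_c / [X (1 + k_d θ_c)] = 0.305 × 1100 × (299 − 7.21) × 8.18 / [3360 × (1 + 0.104 × 8.18)] = 8.01×10^5 / 6218 = 128.8 m³.
Hydraulic retention time τ = V/Q = 128.8 / 1100 = 0.1171 d = 2.810 h.

τ ≈ 2.81 h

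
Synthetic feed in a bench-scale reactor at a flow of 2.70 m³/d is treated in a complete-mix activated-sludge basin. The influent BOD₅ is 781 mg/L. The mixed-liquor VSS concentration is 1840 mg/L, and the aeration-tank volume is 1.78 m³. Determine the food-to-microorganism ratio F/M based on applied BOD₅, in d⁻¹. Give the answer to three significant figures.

Food-to-microorganism ratio F/M = Q S₀ / (V X) = 2.70 × 781 / (1.780 × 1840) = 0.6438 d⁻¹.

F/M ≈ 0.644 d⁻¹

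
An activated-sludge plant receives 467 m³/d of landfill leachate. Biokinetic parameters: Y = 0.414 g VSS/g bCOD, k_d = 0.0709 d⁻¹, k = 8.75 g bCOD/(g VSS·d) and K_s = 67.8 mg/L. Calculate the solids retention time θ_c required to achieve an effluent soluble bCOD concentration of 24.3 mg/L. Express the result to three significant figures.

θ_c ≈ 1.13 d

Specific growth rate at S = 24.3 mg/L: μ = YkS/(K_s+S) = 0.414·8.75·24.3/(67.8+24.3) = 0.9558 d⁻¹.
Then 1/θ_c = μ − k_d = 0.9558 − 0.0709 = 0.8849 d⁻¹, giving θ_c = 1.130 d.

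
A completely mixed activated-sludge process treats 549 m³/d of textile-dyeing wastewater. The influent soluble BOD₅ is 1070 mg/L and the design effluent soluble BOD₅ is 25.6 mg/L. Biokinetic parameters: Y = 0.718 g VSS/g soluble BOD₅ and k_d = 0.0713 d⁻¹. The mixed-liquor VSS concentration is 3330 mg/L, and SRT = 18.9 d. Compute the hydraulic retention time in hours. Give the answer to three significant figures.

τ ≈ 43.5 h

Rearranging the biomass balance for a CMAS with decay, V = Y·Q·ΔS·θ_c / [X·(1+k_d θ_c)] = 0.718 × 549 × (1070 − 25.6) × 18.9 / [3330 × (1 + 0.0713 × 18.9)] = 7.78×10^6 / 7817 = 995.3 m³.
τ = V/Q = 995.3/549 = 1.813 d, or 43.51 h.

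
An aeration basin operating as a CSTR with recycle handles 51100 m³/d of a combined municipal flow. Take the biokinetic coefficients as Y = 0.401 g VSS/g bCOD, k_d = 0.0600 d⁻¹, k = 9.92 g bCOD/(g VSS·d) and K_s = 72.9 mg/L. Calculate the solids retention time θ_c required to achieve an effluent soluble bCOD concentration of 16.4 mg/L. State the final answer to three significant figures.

θ_c ≈ 1.49 d

At the target effluent, Y k S/(K_s+S) = 0.401×9.92×16.4/89.30 = 0.7305 d⁻¹.
θ_c = 1/(μ − k_d) = 1/(0.7305 − 0.0600) = 1/0.6705 = 1.491 d.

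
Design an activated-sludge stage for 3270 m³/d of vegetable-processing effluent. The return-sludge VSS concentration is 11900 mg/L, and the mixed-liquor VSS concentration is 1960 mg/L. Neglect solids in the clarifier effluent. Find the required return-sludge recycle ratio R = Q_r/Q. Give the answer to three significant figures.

R ≈ 0.197

Solids balance on the clarifier gives (1+R)X = R·X_r, so R = X/(X_r − X) = 1960 / (11900 − 1960) = 0.1972.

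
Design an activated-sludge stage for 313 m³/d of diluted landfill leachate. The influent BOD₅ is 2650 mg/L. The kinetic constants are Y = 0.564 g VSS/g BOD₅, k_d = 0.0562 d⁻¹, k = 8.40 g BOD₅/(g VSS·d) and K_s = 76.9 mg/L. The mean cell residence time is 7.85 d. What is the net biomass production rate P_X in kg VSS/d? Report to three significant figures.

For a completely mixed reactor with recycle the Lawrence–McCarty relation gives S = K_s·(1 + k_d·θ_c) / [θ_c·(Y·k − k_d) − 1] = 76.9 × (1 + 0.0562 × 7.85) / [7.85 × (0.564 × 8.40 − 0.0562) − 1] = 110.8 / 35.75 = 3.100 mg/L.
Correct the yield for decay: Y_obs = Y/(1 + k_d θ_c) = 0.564 / (1 + 0.0562 × 7.85) = 0.564 / 1.441 = 0.3913.
Q·(S₀ − S) = 313 × (2650 − 3.10) × 10⁻³ = 828.5 kg/d removed.
P_X = Y_obs · Q(S₀ − S) = 0.3913 × 828.5 = 324.2 kg VSS/d.

P_X ≈ 324 kg VSS/d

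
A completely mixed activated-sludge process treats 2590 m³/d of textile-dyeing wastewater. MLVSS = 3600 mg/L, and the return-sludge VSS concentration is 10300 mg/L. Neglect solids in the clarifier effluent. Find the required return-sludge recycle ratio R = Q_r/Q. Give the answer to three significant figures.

R ≈ 0.537

Mass balance around the secondary clarifier (neglecting effluent solids): R = X / (X_r − X) = 3600 / (10300 − 3600) = 0.5373.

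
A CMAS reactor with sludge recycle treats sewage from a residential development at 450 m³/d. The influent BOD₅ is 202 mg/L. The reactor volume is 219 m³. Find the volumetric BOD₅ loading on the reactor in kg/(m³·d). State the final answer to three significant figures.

Volumetric loading L_v = Q·S₀ / V = 450 × 202 g/m³ / 219.0 m³ = 415.1 g/(m³·d) = 0.4151 kg BOD₅/(m³·d).

L_v ≈ 0.415 kg BOD₅/(m³·d)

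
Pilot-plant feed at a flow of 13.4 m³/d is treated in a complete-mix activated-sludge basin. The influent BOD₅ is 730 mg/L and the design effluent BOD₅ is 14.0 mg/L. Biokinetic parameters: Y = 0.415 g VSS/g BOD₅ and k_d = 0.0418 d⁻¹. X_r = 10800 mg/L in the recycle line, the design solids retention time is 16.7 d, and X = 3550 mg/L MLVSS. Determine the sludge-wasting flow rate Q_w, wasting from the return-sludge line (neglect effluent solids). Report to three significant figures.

Q_w ≈ 0.217 m³/d

Rearranging the biomass balance for a CMAS with decay, V = Y·Q·ΔS·θ_c / [X·(1+k_d θ_c)] = 0.415 × 13.4 × (730 − 14.0) × 16.7 / [3550 × (1 + 0.0418 × 16.7)] = 6.65×10^4 / 6028 = 11.03 m³.
θ_c = V·X/(Q_w·X_r) when wasting from the recycle, so Q_w = V·X/(θ_c·X_r) = 11.03 × 3550 / (16.7 × 10800) = 0.2171 m³/d.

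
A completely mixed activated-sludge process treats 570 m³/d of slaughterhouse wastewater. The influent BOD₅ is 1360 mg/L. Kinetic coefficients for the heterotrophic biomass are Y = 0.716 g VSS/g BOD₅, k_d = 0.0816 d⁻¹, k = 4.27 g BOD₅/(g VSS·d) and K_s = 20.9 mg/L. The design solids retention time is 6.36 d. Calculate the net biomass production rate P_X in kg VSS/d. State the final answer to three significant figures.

For a completely mixed reactor with recycle the Lawrence–McCarty relation gives S = K_s·(1 + k_d·θ_c) / [θ_c·(Y·k − k_d) − 1] = 20.9 × (1 + 0.0816 × 6.36) / [6.36 × (0.716 × 4.27 − 0.0816) − 1] = 31.75 / 17.93 = 1.771 mg/L.
The observed yield is Y_obs = Y/(1 + k_d·θ_c) = 0.716 / (1 + 0.0816 × 6.36) = 0.716 / 1.519 = 0.4714 g VSS per g BOD₅ removed.
Q·(S₀ − S) = 570 × (1360 − 1.77) × 10⁻³ = 774.2 kg/d removed.
Net biomass production P_X = Y_obs × Q·(S₀ − S) = 0.4714 × 774.2 = 364.9 kg VSS/d.

P_X ≈ 365 kg VSS/d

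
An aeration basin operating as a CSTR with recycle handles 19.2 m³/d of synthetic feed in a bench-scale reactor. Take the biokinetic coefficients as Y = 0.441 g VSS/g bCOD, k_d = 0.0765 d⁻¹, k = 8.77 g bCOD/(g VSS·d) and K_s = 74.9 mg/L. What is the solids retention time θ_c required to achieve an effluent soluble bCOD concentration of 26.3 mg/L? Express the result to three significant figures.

θ_c ≈ 1.08 d

Specific growth rate at S = 26.3 mg/L: μ = YkS/(K_s+S) = 0.441·8.77·26.3/(74.9+26.3) = 1.005 d⁻¹.
Then 1/θ_c = μ − k_d = 1.005 − 0.0765 = 0.9286 d⁻¹, giving θ_c = 1.077 d.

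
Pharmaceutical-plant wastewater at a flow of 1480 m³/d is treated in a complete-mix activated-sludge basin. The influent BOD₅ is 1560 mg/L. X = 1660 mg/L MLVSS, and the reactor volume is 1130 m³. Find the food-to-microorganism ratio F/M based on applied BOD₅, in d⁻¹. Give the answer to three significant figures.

F/M ≈ 1.23 d⁻¹

F/M = Q·S₀ / (V·X) = 1480 × 1560 / (1130 × 1660) = 1.231 g BOD₅·(g VSS·d)⁻¹.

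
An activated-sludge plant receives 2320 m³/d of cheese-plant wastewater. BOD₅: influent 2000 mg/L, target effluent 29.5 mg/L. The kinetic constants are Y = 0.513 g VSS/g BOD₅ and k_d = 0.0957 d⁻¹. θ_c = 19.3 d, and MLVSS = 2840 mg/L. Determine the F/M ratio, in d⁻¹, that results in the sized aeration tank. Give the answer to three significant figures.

F/M ≈ 0.292 d⁻¹

From the SRT design equation V = Y Q (S₀−S) θ_c / [X (1 + k_d θ_c)] = 0.513 × 2320 × (2000 − 29.5) × 19.3 / [2840 × (1 + 0.0957 × 19.3)] = 4.53×10^7 / 8086 = 5598 m³.
F/M = applied load / biomass = Q·S₀/(V·X) = 2320 × 2000 / (5598 × 2840) = 0.2919 d⁻¹.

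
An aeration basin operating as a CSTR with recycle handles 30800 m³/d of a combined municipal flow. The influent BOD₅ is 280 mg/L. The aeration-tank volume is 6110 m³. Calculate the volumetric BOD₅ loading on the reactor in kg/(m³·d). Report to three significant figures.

L_v ≈ 1.41 kg BOD₅/(m³·d)

L_v = Q S₀ / V = 30800 × 280 × 10⁻³ / 6110 = 1.411 kg/(m³·d).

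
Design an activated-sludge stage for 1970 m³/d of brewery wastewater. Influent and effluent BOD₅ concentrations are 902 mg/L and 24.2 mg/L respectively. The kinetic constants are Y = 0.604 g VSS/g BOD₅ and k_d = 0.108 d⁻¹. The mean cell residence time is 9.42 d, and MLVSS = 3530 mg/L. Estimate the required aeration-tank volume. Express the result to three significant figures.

Rearranging the biomass balance for a CMAS with decay, V = Y·Q·ΔS·θ_c / [X·(1+k_d θ_c)] = 0.604 × 1970 × (902 − 24.2) × 9.42 / [3530 × (1 + 0.108 × 9.42)] = 9.84×10^6 / 7121 = 1382 m³.

V ≈ 1380 m³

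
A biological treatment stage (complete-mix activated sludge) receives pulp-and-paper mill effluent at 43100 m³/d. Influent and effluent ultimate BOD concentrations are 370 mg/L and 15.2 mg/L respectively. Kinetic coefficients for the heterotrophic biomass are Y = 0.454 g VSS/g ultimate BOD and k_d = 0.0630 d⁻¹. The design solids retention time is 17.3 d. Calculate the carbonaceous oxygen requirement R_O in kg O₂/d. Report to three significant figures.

R_O ≈ 10600 kg O₂/d

Y_obs = Y / (1 + k_d θ_c) = 0.454 / (1 + 0.0630 × 17.3) = 0.454 / 2.090 = 0.2172.
Q·(S₀ − S) = 43100 × (370 − 15.2) × 10⁻³ = 15292 kg/d removed.
Biomass synthesised: P_X = Y_obs × 15292 = 3322 kg VSS/d.
R_O = Q·(S₀ − S) − 1.42·P_X = 15292 − 1.42 × 3322 = 10575 kg O₂/d.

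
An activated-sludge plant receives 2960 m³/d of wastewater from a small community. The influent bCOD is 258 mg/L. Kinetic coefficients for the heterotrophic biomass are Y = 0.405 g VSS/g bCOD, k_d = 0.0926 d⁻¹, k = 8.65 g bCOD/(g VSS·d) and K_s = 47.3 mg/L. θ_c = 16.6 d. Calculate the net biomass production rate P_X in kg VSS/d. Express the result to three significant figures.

Effluent substrate depends only on kinetics and SRT: S = K_s(1 + k_d θ_c) / [θ_c(Yk − k_d) − 1] = 47.3 × (1 + 0.0926 × 16.6) / [16.6 × (0.405 × 8.65 − 0.0926) − 1] = 120.0 / 55.62 = 2.158 mg/L.
Correct the yield for decay: Y_obs = Y/(1 + k_d θ_c) = 0.405 / (1 + 0.0926 × 16.6) = 0.405 / 2.537 = 0.1596.
ΔS = 258 − 2.16 = 255.8 mg/L, so the substrate removal rate is 2960 × 255.8/1000 = 757.3 kg bCOD/d.
Biomass produced: P_X = Y_obs·Q·ΔS = 0.1596 × 757.3 ≈ 120.9 kg VSS/d.

P_X ≈ 121 kg VSS/d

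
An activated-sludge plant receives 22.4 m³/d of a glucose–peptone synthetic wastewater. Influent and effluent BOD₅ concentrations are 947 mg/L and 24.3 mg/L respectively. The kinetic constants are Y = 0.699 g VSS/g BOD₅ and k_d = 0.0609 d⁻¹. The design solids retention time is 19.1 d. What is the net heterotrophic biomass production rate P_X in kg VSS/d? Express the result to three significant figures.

The observed yield is Y_obs = Y/(1 + k_d·θ_c) = 0.699 / (1 + 0.0609 × 19.1) = 0.699 / 2.163 = 0.3231 g VSS per g BOD₅ removed.
Mass of BOD₅ removed per day: Q(S₀ − S) = 22.4 × 922.7 g/m³ = 20.67 kg/d.
Net biomass production P_X = Y_obs × Q·(S₀ − S) = 0.3231 × 20.67 = 6.679 kg VSS/d.

P_X ≈ 6.68 kg VSS/d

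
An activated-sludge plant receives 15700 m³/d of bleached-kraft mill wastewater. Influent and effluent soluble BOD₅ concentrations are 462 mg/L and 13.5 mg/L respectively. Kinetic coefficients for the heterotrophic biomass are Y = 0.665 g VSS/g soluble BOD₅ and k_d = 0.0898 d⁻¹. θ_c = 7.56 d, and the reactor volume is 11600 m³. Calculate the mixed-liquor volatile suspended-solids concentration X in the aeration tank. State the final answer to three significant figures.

From V·X·(1 + k_d·θ_c) = Y·Q·(S₀ − S)·θ_c: X = 0.665 × 15700 × (462 − 13.5) × 7.56 / [11600 × (1 + 0.0898 × 7.56)] = 1818 mg/L.

X ≈ 1820 mg/L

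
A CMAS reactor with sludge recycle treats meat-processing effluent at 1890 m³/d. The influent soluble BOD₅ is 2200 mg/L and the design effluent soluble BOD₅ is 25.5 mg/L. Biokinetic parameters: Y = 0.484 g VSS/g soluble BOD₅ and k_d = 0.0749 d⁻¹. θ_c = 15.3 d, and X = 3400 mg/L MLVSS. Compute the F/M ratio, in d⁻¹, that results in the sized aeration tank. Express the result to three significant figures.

Steady-state biomass mass balance: V·X·(1 + k_d·θ_c) = Y·Q·(S₀ − S)·θ_c, so V = 0.484 × 1890 × (2200 − 25.5) × 15.3 / [3400 × (1 + 0.0749 × 15.3)] = 3.04×10^7 / 7296 = 4171 m³.
F/M = Q·S₀ / (V·X) = 1890 × 2200 / (4171 × 3400) = 0.2932 g soluble BOD₅·(g VSS·d)⁻¹.

F/M ≈ 0.293 d⁻¹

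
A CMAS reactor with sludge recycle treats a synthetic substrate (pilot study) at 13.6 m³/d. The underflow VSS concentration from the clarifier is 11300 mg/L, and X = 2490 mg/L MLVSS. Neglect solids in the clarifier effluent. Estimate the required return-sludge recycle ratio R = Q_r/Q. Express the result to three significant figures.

Solids balance on the clarifier gives (1+R)X = R·X_r, so R = X/(X_r − X) = 2490 / (11300 − 2490) = 0.2826.

R ≈ 0.283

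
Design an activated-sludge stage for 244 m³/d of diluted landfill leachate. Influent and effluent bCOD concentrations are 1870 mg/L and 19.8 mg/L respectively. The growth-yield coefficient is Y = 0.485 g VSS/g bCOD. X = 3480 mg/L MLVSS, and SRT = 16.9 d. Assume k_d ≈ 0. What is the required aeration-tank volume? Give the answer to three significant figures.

Biomass mass balance (decay neglected): V·X = Y·Q·(S₀ − S)·θ_c, so V = 0.485 × 244 × (1870 − 19.8) × 16.9 / 3480 = 1063 m³.

V ≈ 1060 m³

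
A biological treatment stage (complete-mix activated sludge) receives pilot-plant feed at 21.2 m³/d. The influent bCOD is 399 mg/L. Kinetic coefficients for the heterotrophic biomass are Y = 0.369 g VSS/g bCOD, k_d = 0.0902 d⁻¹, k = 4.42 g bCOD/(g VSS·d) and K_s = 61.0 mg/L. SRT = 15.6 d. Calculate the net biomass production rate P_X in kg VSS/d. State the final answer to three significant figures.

P_X ≈ 1.28 kg VSS/d

From the Monod/SRT balance for a CMAS, S = K_s·(1+k_d θ_c)/[θ_c·(Y k − k_d) − 1] = 61.0 × (1 + 0.0902 × 15.6) / [15.6 × (0.369 × 4.42 − 0.0902) − 1] = 146.8 / 23.04 = 6.374 mg/L.
Observed yield with endogenous decay: Y_obs = Y / (1 + k_d·θ_c) = 0.369 / (1 + 0.0902 × 15.6) = 0.369 / 2.407 = 0.1533 g VSS/g bCOD.
Mass of bCOD removed per day: Q(S₀ − S) = 21.2 × 392.6 g/m³ = 8.324 kg/d.
So the net sludge growth is P_X = 0.1533 × 8.324 = 1.276 kg VSS/d.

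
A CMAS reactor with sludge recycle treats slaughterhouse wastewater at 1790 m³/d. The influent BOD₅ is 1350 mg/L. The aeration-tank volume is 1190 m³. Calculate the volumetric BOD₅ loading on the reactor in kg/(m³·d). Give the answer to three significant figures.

L_v = Q S₀ / V = 1790 × 1350 × 10⁻³ / 1190 = 2.031 kg/(m³·d).

L_v ≈ 2.03 kg BOD₅/(m³·d)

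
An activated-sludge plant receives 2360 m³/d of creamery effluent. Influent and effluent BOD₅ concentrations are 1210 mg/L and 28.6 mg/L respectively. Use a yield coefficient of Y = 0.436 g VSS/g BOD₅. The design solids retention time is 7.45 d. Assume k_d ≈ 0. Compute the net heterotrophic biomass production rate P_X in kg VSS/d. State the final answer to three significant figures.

With endogenous decay neglected, the observed yield equals the true yield: Y_obs = Y = 0.436 g VSS/g BOD₅.
Q·(S₀ − S) = 2360 × (1210 − 28.6) × 10⁻³ = 2788 kg/d removed.
Biomass produced: P_X = Y_obs·Q·ΔS = 0.4360 × 2788 ≈ 1216 kg VSS/d.

P_X ≈ 1220 kg VSS/d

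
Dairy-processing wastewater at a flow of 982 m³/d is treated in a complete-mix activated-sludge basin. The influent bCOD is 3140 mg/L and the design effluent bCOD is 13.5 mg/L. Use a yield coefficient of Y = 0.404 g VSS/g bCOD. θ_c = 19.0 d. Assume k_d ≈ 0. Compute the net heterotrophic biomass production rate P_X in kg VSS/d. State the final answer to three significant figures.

No decay correction is needed, so Y_obs = Y = 0.404.
ΔS = 3140 − 13.5 = 3126 mg/L, so the substrate removal rate is 982 × 3126/1000 = 3070 kg bCOD/d.
So the net sludge growth is P_X = 0.4040 × 3070 = 1240 kg VSS/d.

P_X ≈ 1240 kg VSS/d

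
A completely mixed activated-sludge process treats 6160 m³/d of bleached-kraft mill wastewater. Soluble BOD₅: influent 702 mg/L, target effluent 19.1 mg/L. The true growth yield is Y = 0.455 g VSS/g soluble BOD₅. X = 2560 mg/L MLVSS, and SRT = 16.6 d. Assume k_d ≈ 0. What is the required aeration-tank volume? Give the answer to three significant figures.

V·X = Y·Q·ΔS·θ_c gives V = 0.455 × 6160 × (702 − 19.1) × 16.6 / 2560 = 12411 m³.

V ≈ 12400 m³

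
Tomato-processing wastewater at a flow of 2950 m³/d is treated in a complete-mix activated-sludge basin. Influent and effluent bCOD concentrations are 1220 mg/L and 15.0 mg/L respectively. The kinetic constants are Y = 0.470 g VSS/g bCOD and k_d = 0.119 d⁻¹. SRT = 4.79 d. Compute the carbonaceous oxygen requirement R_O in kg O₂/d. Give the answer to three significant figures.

Y_obs = Y / (1 + k_d θ_c) = 0.470 / (1 + 0.119 × 4.79) = 0.470 / 1.570 = 0.2994.
Mass of bCOD removed per day: Q(S₀ − S) = 2950 × 1205 g/m³ = 3555 kg/d.
P_X = Y_obs·Q·(S₀ − S) = 0.2994 × 3555 = 1064 kg VSS/d.
R_O = Q·(S₀ − S) − 1.42·P_X = 3555 − 1.42 × 1064 = 2044 kg O₂/d.

R_O ≈ 2040 kg O₂/d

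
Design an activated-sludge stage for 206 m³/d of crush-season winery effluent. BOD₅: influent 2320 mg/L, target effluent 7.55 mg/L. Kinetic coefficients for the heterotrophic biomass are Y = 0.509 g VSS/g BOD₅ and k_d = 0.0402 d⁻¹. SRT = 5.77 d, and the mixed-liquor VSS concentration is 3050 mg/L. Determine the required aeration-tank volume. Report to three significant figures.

V ≈ 372 m³

From the SRT design equation V = Y Q (S₀−S) θ_c / [X (1 + k_d θ_c)] = 0.509 × 206 × (2320 − 7.55) × 5.77 / [3050 × (1 + 0.0402 × 5.77)] = 1.4×10^6 / 3757 = 372.3 m³.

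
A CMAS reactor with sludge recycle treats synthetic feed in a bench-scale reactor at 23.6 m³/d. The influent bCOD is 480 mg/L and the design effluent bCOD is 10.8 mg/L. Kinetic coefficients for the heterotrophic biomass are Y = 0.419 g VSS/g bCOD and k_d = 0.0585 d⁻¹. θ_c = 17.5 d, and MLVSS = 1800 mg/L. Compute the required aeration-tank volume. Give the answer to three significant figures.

From the SRT design equation V = Y Q (S₀−S) θ_c / [X (1 + k_d θ_c)] = 0.419 × 23.6 × (480 − 10.8) × 17.5 / [1800 × (1 + 0.0585 × 17.5)] = 8.12×10^4 / 3643 = 22.29 m³.

V ≈ 22.3 m³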